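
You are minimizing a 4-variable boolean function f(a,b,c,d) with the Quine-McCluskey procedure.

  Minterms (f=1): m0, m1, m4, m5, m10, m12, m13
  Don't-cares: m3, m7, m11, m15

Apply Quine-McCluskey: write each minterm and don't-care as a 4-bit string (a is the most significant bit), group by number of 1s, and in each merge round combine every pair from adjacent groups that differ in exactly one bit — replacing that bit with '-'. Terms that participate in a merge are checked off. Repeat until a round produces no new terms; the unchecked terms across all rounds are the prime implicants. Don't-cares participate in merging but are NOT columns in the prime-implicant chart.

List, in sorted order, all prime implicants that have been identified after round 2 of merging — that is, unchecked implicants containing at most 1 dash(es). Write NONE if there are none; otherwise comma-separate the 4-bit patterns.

Round 0: 0000✓ 0001✓ 0011✓ 0100✓ 0101✓ 0111✓ 1010✓ 1011✓ 1100✓ 1101✓ 1111✓
Round 1: -011✓ -100✓ -101✓ -111✓ 0-00✓ 0-01✓ 0-11✓ 00-1✓ 000-✓ 01-1✓ 010-✓ 1-11✓ 101- 11-1✓ 110-✓
Round 2: --11 -1-1 -10- 0--1 0-0-
PIs = {--11, -1-1, -10-, 0--1, 0-0-, 101-}

101-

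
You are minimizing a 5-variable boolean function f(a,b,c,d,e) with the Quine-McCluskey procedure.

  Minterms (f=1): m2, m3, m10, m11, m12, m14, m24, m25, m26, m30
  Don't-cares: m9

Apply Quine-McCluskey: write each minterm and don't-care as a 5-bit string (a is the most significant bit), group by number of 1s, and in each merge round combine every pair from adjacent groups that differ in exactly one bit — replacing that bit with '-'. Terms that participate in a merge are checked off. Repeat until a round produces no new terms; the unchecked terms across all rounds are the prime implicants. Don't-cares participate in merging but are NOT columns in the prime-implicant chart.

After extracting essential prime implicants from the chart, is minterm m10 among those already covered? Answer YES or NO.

YES

size-2^0 implicants → 00010(✓)  00011(✓)  01001(✓)  01010(✓)  01011(✓)  01100(✓)  01110(✓)  11000(✓)  11001(✓)  11010(✓)  11110(✓)
size-2^1 implicants → -1001  -1010(✓)  -1110(✓)  0-010(✓)  0-011(✓)  0001-(✓)  01-10(✓)  010-1  0101-(✓)  011-0  11-10(✓)  110-0  1100-
size-2^2 implicants → -1-10  0-01-
Unchecked terms (primes): -1-10, -1001, 0-01-, 010-1, 011-0, 110-0, 1100-
Minterm coverage:
  m2 ⊆ 0-01- [E]
  m3 ⊆ 0-01- [E]
  m10 ⊆ -1-10,0-01-
  m11 ⊆ 0-01-,010-1
  m12 ⊆ 011-0 [E]
  m14 ⊆ -1-10,011-0
  m24 ⊆ 110-0,1100-
  m25 ⊆ -1001,1100-
  m26 ⊆ -1-10,110-0
  m30 ⊆ -1-10 [E]
E = {-1-10, 0-01-, 011-0}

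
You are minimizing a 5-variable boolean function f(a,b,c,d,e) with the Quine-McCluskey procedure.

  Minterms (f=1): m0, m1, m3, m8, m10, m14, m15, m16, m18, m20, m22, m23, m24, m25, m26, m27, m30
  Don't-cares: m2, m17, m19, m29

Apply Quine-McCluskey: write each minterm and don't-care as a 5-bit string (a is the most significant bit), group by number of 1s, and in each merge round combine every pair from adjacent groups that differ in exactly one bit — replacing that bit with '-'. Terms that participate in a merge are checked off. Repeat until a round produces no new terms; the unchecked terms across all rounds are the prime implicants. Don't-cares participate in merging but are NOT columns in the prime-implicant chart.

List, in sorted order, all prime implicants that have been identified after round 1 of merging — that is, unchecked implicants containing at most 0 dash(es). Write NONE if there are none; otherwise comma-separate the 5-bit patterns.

NONE

size-2^0 implicants → 00000(✓)  00001(✓)  00010(✓)  00011(✓)  01000(✓)  01010(✓)  01110(✓)  01111(✓)  10000(✓)  10001(✓)  10010(✓)  10011(✓)  10100(✓)  10110(✓)  10111(✓)  11000(✓)  11001(✓)  11010(✓)  11011(✓)  11101(✓)  11110(✓)
size-2^1 implicants → -0000(✓)  -0001(✓)  -0010(✓)  -0011(✓)  -1000(✓)  -1010(✓)  -1110(✓)  0-000(✓)  0-010(✓)  000-0(✓)  000-1(✓)  0000-(✓)  0001-(✓)  01-10(✓)  010-0(✓)  0111-  1-000(✓)  1-001(✓)  1-010(✓)  1-011(✓)  1-110(✓)  10-00(✓)  10-10(✓)  10-11(✓)  100-0(✓)  100-1(✓)  1000-(✓)  1001-(✓)  101-0(✓)  1011-(✓)  11-01  11-10(✓)  110-0(✓)  110-1(✓)  1100-(✓)  1101-(✓)
size-2^2 implicants → --000(✓)  --010(✓)  -00-0(✓)  -00-1(✓)  -000-(✓)  -001-(✓)  -1-10  -10-0(✓)  0-0-0(✓)  000--(✓)  1--10  1-0-0(✓)  1-0-1(✓)  1-00-(✓)  1-01-(✓)  10--0  10-1-  100--(✓)  110--(✓)
size-2^3 implicants → --0-0  -00--  1-0--
Unchecked terms (primes): --0-0, -00--, -1-10, 0111-, 1--10, 1-0--, 10--0, 10-1-, 11-01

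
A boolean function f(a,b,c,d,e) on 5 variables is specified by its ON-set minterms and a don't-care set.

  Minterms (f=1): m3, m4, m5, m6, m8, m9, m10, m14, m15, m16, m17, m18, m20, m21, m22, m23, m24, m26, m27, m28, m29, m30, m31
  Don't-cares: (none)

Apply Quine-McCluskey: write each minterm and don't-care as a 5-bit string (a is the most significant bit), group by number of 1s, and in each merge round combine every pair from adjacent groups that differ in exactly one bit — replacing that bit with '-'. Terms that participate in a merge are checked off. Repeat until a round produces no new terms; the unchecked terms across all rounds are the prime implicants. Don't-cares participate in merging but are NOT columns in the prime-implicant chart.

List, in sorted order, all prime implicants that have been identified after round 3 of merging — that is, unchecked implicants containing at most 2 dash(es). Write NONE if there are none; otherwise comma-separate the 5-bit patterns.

--110, -01-0, -010-, -1-10, -10-0, -111-, 00011, 0100-, 10-0-, 11-1-

Round 0: 00011 00100✓ 00101✓ 00110✓ 01000✓ 01001✓ 01010✓ 01110✓ 01111✓ 10000✓ 10001✓ 10010✓ 10100✓ 10101✓ 10110✓ 10111✓ 11000✓ 11010✓ 11011✓ 11100✓ 11101✓ 11110✓ 11111✓
Round 1: -0100✓ -0101✓ -0110✓ -1000✓ -1010✓ -1110✓ -1111✓ 0-110✓ 001-0✓ 0010-✓ 01-10✓ 010-0✓ 0100- 0111-✓ 1-000✓ 1-010✓ 1-100✓ 1-101✓ 1-110✓ 1-111✓ 10-00✓ 10-01✓ 10-10✓ 100-0✓ 1000-✓ 101-0✓ 101-1✓ 1010-✓ 1011-✓ 11-00✓ 11-10✓ 11-11✓ 110-0✓ 1101-✓ 111-0✓ 111-1✓ 1110-✓ 1111-✓
Round 2: --110 -01-0 -010- -1-10 -10-0 -111- 1--00✓ 1--10✓ 1-0-0✓ 1-1-0✓ 1-1-1✓ 1-10-✓ 1-11-✓ 10--0✓ 10-0- 101--✓ 11--0✓ 11-1- 111--✓
Round 3: 1---0 1-1--
PIs = {--110, -01-0, -010-, -1-10, -10-0, -111-, 00011, 0100-, 1---0, 1-1--, 10-0-, 11-1-}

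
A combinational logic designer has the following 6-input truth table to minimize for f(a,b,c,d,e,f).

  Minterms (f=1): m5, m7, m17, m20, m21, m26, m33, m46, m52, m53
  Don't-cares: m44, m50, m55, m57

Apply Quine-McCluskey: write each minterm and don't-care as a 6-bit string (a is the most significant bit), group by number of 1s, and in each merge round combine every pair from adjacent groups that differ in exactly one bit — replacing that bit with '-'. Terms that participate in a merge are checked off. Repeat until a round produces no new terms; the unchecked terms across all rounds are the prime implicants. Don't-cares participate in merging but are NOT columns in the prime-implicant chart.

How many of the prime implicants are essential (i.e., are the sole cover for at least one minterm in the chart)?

[col 0] 000101*, 000111*, 010001*, 010100*, 010101*, 011010, 100001, 101100*, 101110*, 110010, 110100*, 110101*, 110111*, 111001
[col 1] -10100*, -10101*, 0-0101, 0001-1, 010-01, 01010-*, 1011-0, 1101-1, 11010-*
[col 2] -1010-
Prime implicants: -1010-, 0-0101, 0001-1, 010-01, 011010, 100001, 1011-0, 110010, 1101-1, 111001
PI chart (minterm → PIs covering it):
  5 | 0-0101,0001-1
  7 | 0001-1  (sole → essential)
  17 | 010-01  (sole → essential)
  20 | -1010-  (sole → essential)
  21 | -1010-,0-0101,010-01
  26 | 011010  (sole → essential)
  33 | 100001  (sole → essential)
  46 | 1011-0  (sole → essential)
  52 | -1010-  (sole → essential)
  53 | -1010-,1101-1
Essential prime implicants: -1010-, 0001-1, 010-01, 011010, 100001, 1011-0

6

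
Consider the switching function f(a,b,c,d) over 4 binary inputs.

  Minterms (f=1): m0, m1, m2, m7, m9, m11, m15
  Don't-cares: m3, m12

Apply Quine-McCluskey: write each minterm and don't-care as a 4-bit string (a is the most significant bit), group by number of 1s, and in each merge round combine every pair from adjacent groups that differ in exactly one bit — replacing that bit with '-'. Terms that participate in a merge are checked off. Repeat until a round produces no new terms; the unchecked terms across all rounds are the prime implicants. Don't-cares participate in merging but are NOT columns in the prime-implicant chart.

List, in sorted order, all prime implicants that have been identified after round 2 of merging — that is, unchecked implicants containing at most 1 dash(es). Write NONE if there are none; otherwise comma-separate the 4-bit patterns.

1100

size-2^0 implicants → 0000(✓)  0001(✓)  0010(✓)  0011(✓)  0111(✓)  1001(✓)  1011(✓)  1100  1111(✓)
size-2^1 implicants → -001(✓)  -011(✓)  -111(✓)  0-11(✓)  00-0(✓)  00-1(✓)  000-(✓)  001-(✓)  1-11(✓)  10-1(✓)
size-2^2 implicants → --11  -0-1  00--
Unchecked terms (primes): --11, -0-1, 00--, 1100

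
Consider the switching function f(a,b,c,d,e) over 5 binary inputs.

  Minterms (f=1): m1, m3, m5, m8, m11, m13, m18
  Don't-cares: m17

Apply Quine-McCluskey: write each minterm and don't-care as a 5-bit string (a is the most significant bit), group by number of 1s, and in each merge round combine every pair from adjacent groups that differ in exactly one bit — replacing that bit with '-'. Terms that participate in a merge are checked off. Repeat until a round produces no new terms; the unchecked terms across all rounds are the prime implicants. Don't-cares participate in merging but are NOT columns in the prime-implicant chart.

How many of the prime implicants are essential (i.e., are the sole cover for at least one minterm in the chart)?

Round 0: 00001✓ 00011✓ 00101✓ 01000 01011✓ 01101✓ 10001✓ 10010
Round 1: -0001 0-011 0-101 00-01 000-1
PIs = {-0001, 0-011, 0-101, 00-01, 000-1, 01000, 10010}
Coverage chart:
  m1: -0001,00-01,000-1
  m3: 0-011,000-1
  m5: 0-101,00-01
  m8: 01000 ←essential
  m11: 0-011 ←essential
  m13: 0-101 ←essential
  m18: 10010 ←essential
Essential: 0-011, 0-101, 01000, 10010

4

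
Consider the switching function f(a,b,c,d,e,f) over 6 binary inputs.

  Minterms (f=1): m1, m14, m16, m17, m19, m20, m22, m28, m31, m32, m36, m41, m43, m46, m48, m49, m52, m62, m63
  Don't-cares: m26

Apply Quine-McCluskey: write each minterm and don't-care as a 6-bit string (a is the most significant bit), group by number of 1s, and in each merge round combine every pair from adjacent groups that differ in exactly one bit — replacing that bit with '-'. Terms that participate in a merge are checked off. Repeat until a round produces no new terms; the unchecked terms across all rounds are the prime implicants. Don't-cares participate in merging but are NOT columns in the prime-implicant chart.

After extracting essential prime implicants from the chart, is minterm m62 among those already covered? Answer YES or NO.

NO

[col 0] 000001*, 001110*, 010000*, 010001*, 010011*, 010100*, 010110*, 011010, 011100*, 011111*, 100000*, 100100*, 101001*, 101011*, 101110*, 110000*, 110001*, 110100*, 111110*, 111111*
[col 1] -01110, -10000*, -10001*, -10100*, -11111, 0-0001, 01-100, 010-00*, 0100-1, 01000-*, 0101-0, 1-0000*, 1-0100*, 1-1110, 100-00*, 1010-1, 110-00*, 11000-*, 11111-
[col 2] -10-00, -1000-, 1-0-00
Prime implicants: -01110, -10-00, -1000-, -11111, 0-0001, 01-100, 0100-1, 0101-0, 011010, 1-0-00, 1-1110, 1010-1, 11111-
PI chart (minterm → PIs covering it):
  1 | 0-0001  (sole → essential)
  14 | -01110  (sole → essential)
  16 | -10-00,-1000-
  17 | -1000-,0-0001,0100-1
  19 | 0100-1  (sole → essential)
  20 | -10-00,01-100,0101-0
  22 | 0101-0  (sole → essential)
  28 | 01-100  (sole → essential)
  31 | -11111  (sole → essential)
  32 | 1-0-00  (sole → essential)
  36 | 1-0-00  (sole → essential)
  41 | 1010-1  (sole → essential)
  43 | 1010-1  (sole → essential)
  46 | -01110,1-1110
  48 | -10-00,-1000-,1-0-00
  49 | -1000-  (sole → essential)
  52 | -10-00,1-0-00
  62 | 1-1110,11111-
  63 | -11111,11111-
Essential prime implicants: -01110, -1000-, -11111, 0-0001, 01-100, 0100-1, 0101-0, 1-0-00, 1010-1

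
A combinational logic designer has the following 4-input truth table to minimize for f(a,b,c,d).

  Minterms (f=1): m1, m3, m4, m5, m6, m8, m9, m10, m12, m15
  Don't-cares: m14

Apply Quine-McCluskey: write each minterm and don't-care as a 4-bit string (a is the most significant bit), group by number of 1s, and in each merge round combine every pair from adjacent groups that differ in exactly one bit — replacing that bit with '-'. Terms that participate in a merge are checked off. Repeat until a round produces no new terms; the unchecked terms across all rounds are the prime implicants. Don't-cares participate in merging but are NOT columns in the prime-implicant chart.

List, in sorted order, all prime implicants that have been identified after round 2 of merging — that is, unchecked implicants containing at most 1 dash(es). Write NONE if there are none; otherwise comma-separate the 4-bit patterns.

size-2^0 implicants → 0001(✓)  0011(✓)  0100(✓)  0101(✓)  0110(✓)  1000(✓)  1001(✓)  1010(✓)  1100(✓)  1110(✓)  1111(✓)
size-2^1 implicants → -001  -100(✓)  -110(✓)  0-01  00-1  01-0(✓)  010-  1-00(✓)  1-10(✓)  10-0(✓)  100-  11-0(✓)  111-
size-2^2 implicants → -1-0  1--0
Unchecked terms (primes): -001, -1-0, 0-01, 00-1, 010-, 1--0, 100-, 111-

-001, 0-01, 00-1, 010-, 100-, 111-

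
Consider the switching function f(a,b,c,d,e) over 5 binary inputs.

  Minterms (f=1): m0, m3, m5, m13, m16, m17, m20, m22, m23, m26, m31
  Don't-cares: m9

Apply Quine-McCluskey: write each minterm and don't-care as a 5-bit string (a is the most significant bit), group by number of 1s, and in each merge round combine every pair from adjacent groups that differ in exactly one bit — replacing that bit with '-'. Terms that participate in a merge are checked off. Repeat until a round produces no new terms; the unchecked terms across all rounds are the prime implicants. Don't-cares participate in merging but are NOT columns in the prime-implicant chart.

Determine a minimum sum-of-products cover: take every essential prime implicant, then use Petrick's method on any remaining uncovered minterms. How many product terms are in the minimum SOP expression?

Round 0: 00000✓ 00011 00101✓ 01001✓ 01101✓ 10000✓ 10001✓ 10100✓ 10110✓ 10111✓ 11010 11111✓
Round 1: -0000 0-101 01-01 1-111 10-00 1000- 101-0 1011-
PIs = {-0000, 0-101, 00011, 01-01, 1-111, 10-00, 1000-, 101-0, 1011-, 11010}
Coverage chart:
  m0: -0000 ←essential
  m3: 00011 ←essential
  m5: 0-101 ←essential
  m13: 0-101,01-01
  m16: -0000,10-00,1000-
  m17: 1000- ←essential
  m20: 10-00,101-0
  m22: 101-0,1011-
  m23: 1-111,1011-
  m26: 11010 ←essential
  m31: 1-111 ←essential
Essential: -0000, 0-101, 00011, 1-111, 1000-, 11010
Petrick residual → 101-0
Min cover (7 terms): b'c'd'e' + a'cd'e + a'b'c'de + acde + ab'c'd' + ab'ce' + abc'de'

7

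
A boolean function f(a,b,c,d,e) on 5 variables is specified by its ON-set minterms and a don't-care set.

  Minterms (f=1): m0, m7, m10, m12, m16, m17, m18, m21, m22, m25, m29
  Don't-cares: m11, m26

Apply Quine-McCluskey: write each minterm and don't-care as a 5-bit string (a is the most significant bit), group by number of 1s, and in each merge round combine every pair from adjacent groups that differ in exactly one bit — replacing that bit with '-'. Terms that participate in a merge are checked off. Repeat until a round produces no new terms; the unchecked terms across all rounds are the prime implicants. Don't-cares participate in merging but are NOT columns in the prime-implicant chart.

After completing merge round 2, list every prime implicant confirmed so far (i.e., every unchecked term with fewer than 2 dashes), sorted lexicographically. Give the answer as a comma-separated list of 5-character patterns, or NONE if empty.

[col 0] 00000*, 00111, 01010*, 01011*, 01100, 10000*, 10001*, 10010*, 10101*, 10110*, 11001*, 11010*, 11101*
[col 1] -0000, -1010, 0101-, 1-001*, 1-010, 1-101*, 10-01*, 10-10, 100-0, 1000-, 11-01*
[col 2] 1--01
Prime implicants: -0000, -1010, 00111, 0101-, 01100, 1--01, 1-010, 10-10, 100-0, 1000-

-0000, -1010, 00111, 0101-, 01100, 1-010, 10-10, 100-0, 1000-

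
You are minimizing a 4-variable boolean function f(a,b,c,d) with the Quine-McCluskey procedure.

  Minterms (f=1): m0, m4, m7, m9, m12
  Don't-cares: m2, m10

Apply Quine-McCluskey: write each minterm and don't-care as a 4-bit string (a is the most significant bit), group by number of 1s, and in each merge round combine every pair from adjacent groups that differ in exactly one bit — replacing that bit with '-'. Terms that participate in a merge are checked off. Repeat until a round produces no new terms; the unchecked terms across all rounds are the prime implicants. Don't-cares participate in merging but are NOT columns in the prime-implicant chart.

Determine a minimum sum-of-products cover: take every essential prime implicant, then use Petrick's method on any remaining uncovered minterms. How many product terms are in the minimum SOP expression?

Round 0: 0000✓ 0010✓ 0100✓ 0111 1001 1010✓ 1100✓
Round 1: -010 -100 0-00 00-0
PIs = {-010, -100, 0-00, 00-0, 0111, 1001}
Coverage chart:
  m0: 0-00,00-0
  m4: -100,0-00
  m7: 0111 ←essential
  m9: 1001 ←essential
  m12: -100 ←essential
Essential: -100, 0111, 1001
Petrick residual → 0-00
Min cover (4 terms): bc'd' + a'c'd' + a'bcd + ab'c'd

4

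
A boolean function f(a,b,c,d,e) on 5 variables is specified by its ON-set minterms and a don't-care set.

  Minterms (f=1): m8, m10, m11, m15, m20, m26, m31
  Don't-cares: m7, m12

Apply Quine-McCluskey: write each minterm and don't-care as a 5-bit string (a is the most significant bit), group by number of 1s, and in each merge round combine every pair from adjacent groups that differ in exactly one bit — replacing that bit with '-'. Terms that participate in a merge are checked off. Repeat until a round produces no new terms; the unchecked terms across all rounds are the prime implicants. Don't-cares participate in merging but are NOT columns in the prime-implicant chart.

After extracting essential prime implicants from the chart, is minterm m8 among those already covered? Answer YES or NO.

NO

[col 0] 00111*, 01000*, 01010*, 01011*, 01100*, 01111*, 10100, 11010*, 11111*
[col 1] -1010, -1111, 0-111, 01-00, 01-11, 010-0, 0101-
Prime implicants: -1010, -1111, 0-111, 01-00, 01-11, 010-0, 0101-, 10100
PI chart (minterm → PIs covering it):
  8 | 01-00,010-0
  10 | -1010,010-0,0101-
  11 | 01-11,0101-
  15 | -1111,0-111,01-11
  20 | 10100  (sole → essential)
  26 | -1010  (sole → essential)
  31 | -1111  (sole → essential)
Essential prime implicants: -1010, -1111, 10100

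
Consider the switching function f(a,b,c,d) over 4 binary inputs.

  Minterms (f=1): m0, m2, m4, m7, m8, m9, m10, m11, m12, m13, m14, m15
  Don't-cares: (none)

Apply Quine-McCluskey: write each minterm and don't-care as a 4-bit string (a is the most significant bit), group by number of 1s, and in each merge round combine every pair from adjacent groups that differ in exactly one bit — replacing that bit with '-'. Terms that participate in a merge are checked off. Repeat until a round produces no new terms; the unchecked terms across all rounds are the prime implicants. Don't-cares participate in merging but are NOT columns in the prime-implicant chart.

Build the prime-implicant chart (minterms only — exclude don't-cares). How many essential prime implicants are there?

Round 0: 0000✓ 0010✓ 0100✓ 0111✓ 1000✓ 1001✓ 1010✓ 1011✓ 1100✓ 1101✓ 1110✓ 1111✓
Round 1: -000✓ -010✓ -100✓ -111 0-00✓ 00-0✓ 1-00✓ 1-01✓ 1-10✓ 1-11✓ 10-0✓ 10-1✓ 100-✓ 101-✓ 11-0✓ 11-1✓ 110-✓ 111-✓
Round 2: --00 -0-0 1--0✓ 1--1✓ 1-0-✓ 1-1-✓ 10--✓ 11--✓
Round 3: 1---
PIs = {--00, -0-0, -111, 1---}
Coverage chart:
  m0: --00,-0-0
  m2: -0-0 ←essential
  m4: --00 ←essential
  m7: -111 ←essential
  m8: --00,-0-0,1---
  m9: 1--- ←essential
  m10: -0-0,1---
  m11: 1--- ←essential
  m12: --00,1---
  m13: 1--- ←essential
  m14: 1--- ←essential
  m15: -111,1---
Essential: --00, -0-0, -111, 1---

4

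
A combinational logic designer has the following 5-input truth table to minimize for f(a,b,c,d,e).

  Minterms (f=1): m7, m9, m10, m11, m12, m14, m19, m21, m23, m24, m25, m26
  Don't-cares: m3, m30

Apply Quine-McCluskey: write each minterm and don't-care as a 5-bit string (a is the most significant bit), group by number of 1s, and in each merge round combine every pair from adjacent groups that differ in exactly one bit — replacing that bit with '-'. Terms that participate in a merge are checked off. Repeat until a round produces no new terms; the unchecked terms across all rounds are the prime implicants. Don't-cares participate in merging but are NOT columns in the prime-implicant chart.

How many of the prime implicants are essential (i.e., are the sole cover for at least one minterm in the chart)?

3

size-2^0 implicants → 00011(✓)  00111(✓)  01001(✓)  01010(✓)  01011(✓)  01100(✓)  01110(✓)  10011(✓)  10101(✓)  10111(✓)  11000(✓)  11001(✓)  11010(✓)  11110(✓)
size-2^1 implicants → -0011(✓)  -0111(✓)  -1001  -1010(✓)  -1110(✓)  0-011  00-11(✓)  01-10(✓)  010-1  0101-  011-0  10-11(✓)  101-1  11-10(✓)  110-0  1100-
size-2^2 implicants → -0-11  -1-10
Unchecked terms (primes): -0-11, -1-10, -1001, 0-011, 010-1, 0101-, 011-0, 101-1, 110-0, 1100-
Minterm coverage:
  m7 ⊆ -0-11 [E]
  m9 ⊆ -1001,010-1
  m10 ⊆ -1-10,0101-
  m11 ⊆ 0-011,010-1,0101-
  m12 ⊆ 011-0 [E]
  m14 ⊆ -1-10,011-0
  m19 ⊆ -0-11 [E]
  m21 ⊆ 101-1 [E]
  m23 ⊆ -0-11,101-1
  m24 ⊆ 110-0,1100-
  m25 ⊆ -1001,1100-
  m26 ⊆ -1-10,110-0
E = {-0-11, 011-0, 101-1}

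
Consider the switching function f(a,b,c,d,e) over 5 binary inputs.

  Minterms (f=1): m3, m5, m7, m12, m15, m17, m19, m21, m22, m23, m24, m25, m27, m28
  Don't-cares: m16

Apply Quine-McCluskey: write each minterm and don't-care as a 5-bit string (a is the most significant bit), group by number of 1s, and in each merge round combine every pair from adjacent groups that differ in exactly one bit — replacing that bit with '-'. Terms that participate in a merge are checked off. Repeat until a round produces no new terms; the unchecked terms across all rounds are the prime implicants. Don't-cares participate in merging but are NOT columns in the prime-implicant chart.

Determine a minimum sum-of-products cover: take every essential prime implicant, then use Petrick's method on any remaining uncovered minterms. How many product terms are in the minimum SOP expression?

7

Round 0: 00011✓ 00101✓ 00111✓ 01100✓ 01111✓ 10000✓ 10001✓ 10011✓ 10101✓ 10110✓ 10111✓ 11000✓ 11001✓ 11011✓ 11100✓
Round 1: -0011✓ -0101✓ -0111✓ -1100 0-111 00-11✓ 001-1✓ 1-000✓ 1-001✓ 1-011✓ 10-01✓ 10-11✓ 100-1✓ 1000-✓ 101-1✓ 1011- 11-00 110-1✓ 1100-✓
Round 2: -0-11 -01-1 1-0-1 1-00- 10--1
PIs = {-0-11, -01-1, -1100, 0-111, 1-0-1, 1-00-, 10--1, 1011-, 11-00}
Coverage chart:
  m3: -0-11 ←essential
  m5: -01-1 ←essential
  m7: -0-11,-01-1,0-111
  m12: -1100 ←essential
  m15: 0-111 ←essential
  m17: 1-0-1,1-00-,10--1
  m19: -0-11,1-0-1,10--1
  m21: -01-1,10--1
  m22: 1011- ←essential
  m23: -0-11,-01-1,10--1,1011-
  m24: 1-00-,11-00
  m25: 1-0-1,1-00-
  m27: 1-0-1 ←essential
  m28: -1100,11-00
Essential: -0-11, -01-1, -1100, 0-111, 1-0-1, 1011-
Petrick residual → 1-00-
Min cover (7 terms): b'de + b'ce + bcd'e' + a'cde + ac'e + ac'd' + ab'cd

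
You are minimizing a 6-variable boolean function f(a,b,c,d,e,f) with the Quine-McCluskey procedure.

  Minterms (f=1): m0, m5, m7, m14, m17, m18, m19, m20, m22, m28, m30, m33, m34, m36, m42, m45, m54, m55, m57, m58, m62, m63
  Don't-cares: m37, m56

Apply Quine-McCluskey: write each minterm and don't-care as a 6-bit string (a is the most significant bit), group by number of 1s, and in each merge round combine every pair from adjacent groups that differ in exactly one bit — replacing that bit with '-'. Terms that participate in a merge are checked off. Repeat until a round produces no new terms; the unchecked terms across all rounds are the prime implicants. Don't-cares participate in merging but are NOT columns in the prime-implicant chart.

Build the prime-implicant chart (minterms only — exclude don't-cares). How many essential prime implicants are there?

size-2^0 implicants → 000000  000101(✓)  000111(✓)  001110(✓)  010001(✓)  010010(✓)  010011(✓)  010100(✓)  010110(✓)  011100(✓)  011110(✓)  100001(✓)  100010(✓)  100100(✓)  100101(✓)  101010(✓)  101101(✓)  110110(✓)  110111(✓)  111000(✓)  111001(✓)  111010(✓)  111110(✓)  111111(✓)
size-2^1 implicants → -00101  -10110(✓)  -11110(✓)  0-1110  0001-1  01-100(✓)  01-110(✓)  010-10  0100-1  01001-  0101-0(✓)  0111-0(✓)  1-1010  10-010  10-101  100-01  10010-  11-110(✓)  11-111(✓)  11011-(✓)  111-10  1110-0  11100-  11111-(✓)
size-2^2 implicants → -1-110  01-1-0  11-11-
Unchecked terms (primes): -00101, -1-110, 0-1110, 000000, 0001-1, 01-1-0, 010-10, 0100-1, 01001-, 1-1010, 10-010, 10-101, 100-01, 10010-, 11-11-, 111-10, 1110-0, 11100-
Minterm coverage:
  m0 ⊆ 000000 [E]
  m5 ⊆ -00101,0001-1
  m7 ⊆ 0001-1 [E]
  m14 ⊆ 0-1110 [E]
  m17 ⊆ 0100-1 [E]
  m18 ⊆ 010-10,01001-
  m19 ⊆ 0100-1,01001-
  m20 ⊆ 01-1-0 [E]
  m22 ⊆ -1-110,01-1-0,010-10
  m28 ⊆ 01-1-0 [E]
  m30 ⊆ -1-110,0-1110,01-1-0
  m33 ⊆ 100-01 [E]
  m34 ⊆ 10-010 [E]
  m36 ⊆ 10010- [E]
  m42 ⊆ 1-1010,10-010
  m45 ⊆ 10-101 [E]
  m54 ⊆ -1-110,11-11-
  m55 ⊆ 11-11- [E]
  m57 ⊆ 11100- [E]
  m58 ⊆ 1-1010,111-10,1110-0
  m62 ⊆ -1-110,11-11-,111-10
  m63 ⊆ 11-11- [E]
E = {0-1110, 000000, 0001-1, 01-1-0, 0100-1, 10-010, 10-101, 100-01, 10010-, 11-11-, 11100-}

11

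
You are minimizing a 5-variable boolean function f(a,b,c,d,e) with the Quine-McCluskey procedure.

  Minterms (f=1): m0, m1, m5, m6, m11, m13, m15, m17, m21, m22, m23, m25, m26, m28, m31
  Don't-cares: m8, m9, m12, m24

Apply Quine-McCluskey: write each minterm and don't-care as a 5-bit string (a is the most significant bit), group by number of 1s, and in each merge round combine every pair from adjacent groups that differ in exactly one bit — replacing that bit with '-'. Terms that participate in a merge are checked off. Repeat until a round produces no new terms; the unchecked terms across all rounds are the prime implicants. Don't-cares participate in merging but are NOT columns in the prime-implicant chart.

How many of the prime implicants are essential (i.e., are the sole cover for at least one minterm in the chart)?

size-2^0 implicants → 00000(✓)  00001(✓)  00101(✓)  00110(✓)  01000(✓)  01001(✓)  01011(✓)  01100(✓)  01101(✓)  01111(✓)  10001(✓)  10101(✓)  10110(✓)  10111(✓)  11000(✓)  11001(✓)  11010(✓)  11100(✓)  11111(✓)
size-2^1 implicants → -0001(✓)  -0101(✓)  -0110  -1000(✓)  -1001(✓)  -1100(✓)  -1111  0-000(✓)  0-001(✓)  0-101(✓)  00-01(✓)  0000-(✓)  01-00(✓)  01-01(✓)  01-11(✓)  010-1(✓)  0100-(✓)  011-1(✓)  0110-(✓)  1-001(✓)  1-111  10-01(✓)  101-1  1011-  11-00(✓)  110-0  1100-(✓)
size-2^2 implicants → --001  -0-01  -1-00  -100-  0--01  0-00-  01--1  01-0-
Unchecked terms (primes): --001, -0-01, -0110, -1-00, -100-, -1111, 0--01, 0-00-, 01--1, 01-0-, 1-111, 101-1, 1011-, 110-0
Minterm coverage:
  m0 ⊆ 0-00- [E]
  m1 ⊆ --001,-0-01,0--01,0-00-
  m5 ⊆ -0-01,0--01
  m6 ⊆ -0110 [E]
  m11 ⊆ 01--1 [E]
  m13 ⊆ 0--01,01--1,01-0-
  m15 ⊆ -1111,01--1
  m17 ⊆ --001,-0-01
  m21 ⊆ -0-01,101-1
  m22 ⊆ -0110,1011-
  m23 ⊆ 1-111,101-1,1011-
  m25 ⊆ --001,-100-
  m26 ⊆ 110-0 [E]
  m28 ⊆ -1-00 [E]
  m31 ⊆ -1111,1-111
E = {-0110, -1-00, 0-00-, 01--1, 110-0}

5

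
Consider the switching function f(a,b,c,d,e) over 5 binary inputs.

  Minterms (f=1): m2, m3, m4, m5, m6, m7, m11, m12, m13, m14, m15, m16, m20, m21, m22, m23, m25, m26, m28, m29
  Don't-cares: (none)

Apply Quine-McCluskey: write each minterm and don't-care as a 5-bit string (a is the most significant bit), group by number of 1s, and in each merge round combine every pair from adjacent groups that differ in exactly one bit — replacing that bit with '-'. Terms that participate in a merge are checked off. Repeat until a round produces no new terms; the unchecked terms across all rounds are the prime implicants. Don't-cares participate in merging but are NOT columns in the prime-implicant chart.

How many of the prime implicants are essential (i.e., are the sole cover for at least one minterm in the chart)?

8

[col 0] 00010*, 00011*, 00100*, 00101*, 00110*, 00111*, 01011*, 01100*, 01101*, 01110*, 01111*, 10000*, 10100*, 10101*, 10110*, 10111*, 11001*, 11010, 11100*, 11101*
[col 1] -0100*, -0101*, -0110*, -0111*, -1100*, -1101*, 0-011*, 0-100*, 0-101*, 0-110*, 0-111*, 00-10*, 00-11*, 0001-*, 001-0*, 001-1*, 0010-*, 0011-*, 01-11*, 011-0*, 011-1*, 0110-*, 0111-*, 1-100*, 1-101*, 10-00, 101-0*, 101-1*, 1010-*, 1011-*, 11-01, 1110-*
[col 2] --100*, --101*, -01-0*, -01-1*, -010-*, -011-*, -110-*, 0--11, 0-1-0*, 0-1-1*, 0-10-*, 0-11-*, 00-1-, 001--*, 011--*, 1-10-*, 101--*
[col 3] --10-, -01--, 0-1--
Prime implicants: --10-, -01--, 0--11, 0-1--, 00-1-, 10-00, 11-01, 11010
PI chart (minterm → PIs covering it):
  2 | 00-1-  (sole → essential)
  3 | 0--11,00-1-
  4 | --10-,-01--,0-1--
  5 | --10-,-01--,0-1--
  6 | -01--,0-1--,00-1-
  7 | -01--,0--11,0-1--,00-1-
  11 | 0--11  (sole → essential)
  12 | --10-,0-1--
  13 | --10-,0-1--
  14 | 0-1--  (sole → essential)
  15 | 0--11,0-1--
  16 | 10-00  (sole → essential)
  20 | --10-,-01--,10-00
  21 | --10-,-01--
  22 | -01--  (sole → essential)
  23 | -01--  (sole → essential)
  25 | 11-01  (sole → essential)
  26 | 11010  (sole → essential)
  28 | --10-  (sole → essential)
  29 | --10-,11-01
Essential prime implicants: --10-, -01--, 0--11, 0-1--, 00-1-, 10-00, 11-01, 11010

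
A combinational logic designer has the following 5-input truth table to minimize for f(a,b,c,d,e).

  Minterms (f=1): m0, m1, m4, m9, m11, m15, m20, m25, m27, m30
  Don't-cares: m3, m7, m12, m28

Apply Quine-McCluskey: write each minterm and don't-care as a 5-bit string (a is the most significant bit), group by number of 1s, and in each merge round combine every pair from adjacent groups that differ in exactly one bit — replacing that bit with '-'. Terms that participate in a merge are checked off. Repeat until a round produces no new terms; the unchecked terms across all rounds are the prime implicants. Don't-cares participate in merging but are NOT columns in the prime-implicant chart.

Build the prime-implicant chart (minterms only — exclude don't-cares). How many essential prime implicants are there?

4

size-2^0 implicants → 00000(✓)  00001(✓)  00011(✓)  00100(✓)  00111(✓)  01001(✓)  01011(✓)  01100(✓)  01111(✓)  10100(✓)  11001(✓)  11011(✓)  11100(✓)  11110(✓)
size-2^1 implicants → -0100(✓)  -1001(✓)  -1011(✓)  -1100(✓)  0-001(✓)  0-011(✓)  0-100(✓)  0-111(✓)  00-00  00-11(✓)  000-1(✓)  0000-  01-11(✓)  010-1(✓)  1-100(✓)  110-1(✓)  111-0
size-2^2 implicants → --100  -10-1  0--11  0-0-1
Unchecked terms (primes): --100, -10-1, 0--11, 0-0-1, 00-00, 0000-, 111-0
Minterm coverage:
  m0 ⊆ 00-00,0000-
  m1 ⊆ 0-0-1,0000-
  m4 ⊆ --100,00-00
  m9 ⊆ -10-1,0-0-1
  m11 ⊆ -10-1,0--11,0-0-1
  m15 ⊆ 0--11 [E]
  m20 ⊆ --100 [E]
  m25 ⊆ -10-1 [E]
  m27 ⊆ -10-1 [E]
  m30 ⊆ 111-0 [E]
E = {--100, -10-1, 0--11, 111-0}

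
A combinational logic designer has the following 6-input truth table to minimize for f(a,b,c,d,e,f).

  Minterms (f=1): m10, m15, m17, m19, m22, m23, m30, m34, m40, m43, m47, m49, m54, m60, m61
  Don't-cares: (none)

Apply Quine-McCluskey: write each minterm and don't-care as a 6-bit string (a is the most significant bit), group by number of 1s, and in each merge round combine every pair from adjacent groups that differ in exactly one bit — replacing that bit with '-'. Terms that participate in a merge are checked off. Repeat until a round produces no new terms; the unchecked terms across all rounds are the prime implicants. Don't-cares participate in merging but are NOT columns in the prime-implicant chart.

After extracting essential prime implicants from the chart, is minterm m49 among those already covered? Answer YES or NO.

YES

[col 0] 001010, 001111*, 010001*, 010011*, 010110*, 010111*, 011110*, 100010, 101000, 101011*, 101111*, 110001*, 110110*, 111100*, 111101*
[col 1] -01111, -10001, -10110, 01-110, 010-11, 0100-1, 01011-, 101-11, 11110-
Prime implicants: -01111, -10001, -10110, 001010, 01-110, 010-11, 0100-1, 01011-, 100010, 101-11, 101000, 11110-
PI chart (minterm → PIs covering it):
  10 | 001010  (sole → essential)
  15 | -01111  (sole → essential)
  17 | -10001,0100-1
  19 | 010-11,0100-1
  22 | -10110,01-110,01011-
  23 | 010-11,01011-
  30 | 01-110  (sole → essential)
  34 | 100010  (sole → essential)
  40 | 101000  (sole → essential)
  43 | 101-11  (sole → essential)
  47 | -01111,101-11
  49 | -10001  (sole → essential)
  54 | -10110  (sole → essential)
  60 | 11110-  (sole → essential)
  61 | 11110-  (sole → essential)
Essential prime implicants: -01111, -10001, -10110, 001010, 01-110, 100010, 101-11, 101000, 11110-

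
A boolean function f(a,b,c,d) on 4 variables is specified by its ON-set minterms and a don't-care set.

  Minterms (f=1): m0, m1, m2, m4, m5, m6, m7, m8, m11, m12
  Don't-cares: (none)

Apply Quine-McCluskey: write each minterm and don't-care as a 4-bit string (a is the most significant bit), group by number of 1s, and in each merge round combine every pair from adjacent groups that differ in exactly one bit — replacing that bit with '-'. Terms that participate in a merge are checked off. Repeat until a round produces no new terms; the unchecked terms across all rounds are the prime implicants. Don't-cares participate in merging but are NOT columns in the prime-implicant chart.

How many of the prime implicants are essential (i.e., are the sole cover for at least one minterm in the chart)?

[col 0] 0000*, 0001*, 0010*, 0100*, 0101*, 0110*, 0111*, 1000*, 1011, 1100*
[col 1] -000*, -100*, 0-00*, 0-01*, 0-10*, 00-0*, 000-*, 01-0*, 01-1*, 010-*, 011-*, 1-00*
[col 2] --00, 0--0, 0-0-, 01--
Prime implicants: --00, 0--0, 0-0-, 01--, 1011
PI chart (minterm → PIs covering it):
  0 | --00,0--0,0-0-
  1 | 0-0-  (sole → essential)
  2 | 0--0  (sole → essential)
  4 | --00,0--0,0-0-,01--
  5 | 0-0-,01--
  6 | 0--0,01--
  7 | 01--  (sole → essential)
  8 | --00  (sole → essential)
  11 | 1011  (sole → essential)
  12 | --00  (sole → essential)
Essential prime implicants: --00, 0--0, 0-0-, 01--, 1011

5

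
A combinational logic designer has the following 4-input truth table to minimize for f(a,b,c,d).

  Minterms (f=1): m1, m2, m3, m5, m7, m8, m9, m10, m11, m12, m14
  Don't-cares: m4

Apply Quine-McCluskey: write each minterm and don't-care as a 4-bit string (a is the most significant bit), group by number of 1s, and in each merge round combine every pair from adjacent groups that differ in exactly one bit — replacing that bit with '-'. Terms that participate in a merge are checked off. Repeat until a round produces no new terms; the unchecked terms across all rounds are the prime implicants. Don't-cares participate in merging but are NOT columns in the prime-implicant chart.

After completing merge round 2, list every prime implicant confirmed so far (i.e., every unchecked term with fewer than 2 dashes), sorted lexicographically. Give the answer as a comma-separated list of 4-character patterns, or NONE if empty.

Round 0: 0001✓ 0010✓ 0011✓ 0100✓ 0101✓ 0111✓ 1000✓ 1001✓ 1010✓ 1011✓ 1100✓ 1110✓
Round 1: -001✓ -010✓ -011✓ -100 0-01✓ 0-11✓ 00-1✓ 001-✓ 01-1✓ 010- 1-00✓ 1-10✓ 10-0✓ 10-1✓ 100-✓ 101-✓ 11-0✓
Round 2: -0-1 -01- 0--1 1--0 10--
PIs = {-0-1, -01-, -100, 0--1, 010-, 1--0, 10--}

-100, 010-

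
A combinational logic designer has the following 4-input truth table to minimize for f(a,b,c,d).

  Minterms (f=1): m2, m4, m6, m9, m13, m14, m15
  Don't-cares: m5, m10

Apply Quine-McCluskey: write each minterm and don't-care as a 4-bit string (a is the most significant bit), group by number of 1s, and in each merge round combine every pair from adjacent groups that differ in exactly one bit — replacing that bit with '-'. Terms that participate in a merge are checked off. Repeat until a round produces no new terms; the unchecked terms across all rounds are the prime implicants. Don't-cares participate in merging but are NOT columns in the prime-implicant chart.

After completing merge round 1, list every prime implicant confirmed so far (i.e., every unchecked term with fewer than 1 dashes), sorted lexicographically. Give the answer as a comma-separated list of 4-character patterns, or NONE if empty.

Round 0: 0010✓ 0100✓ 0101✓ 0110✓ 1001✓ 1010✓ 1101✓ 1110✓ 1111✓
Round 1: -010✓ -101 -110✓ 0-10✓ 01-0 010- 1-01 1-10✓ 11-1 111-
Round 2: --10
PIs = {--10, -101, 01-0, 010-, 1-01, 11-1, 111-}

NONE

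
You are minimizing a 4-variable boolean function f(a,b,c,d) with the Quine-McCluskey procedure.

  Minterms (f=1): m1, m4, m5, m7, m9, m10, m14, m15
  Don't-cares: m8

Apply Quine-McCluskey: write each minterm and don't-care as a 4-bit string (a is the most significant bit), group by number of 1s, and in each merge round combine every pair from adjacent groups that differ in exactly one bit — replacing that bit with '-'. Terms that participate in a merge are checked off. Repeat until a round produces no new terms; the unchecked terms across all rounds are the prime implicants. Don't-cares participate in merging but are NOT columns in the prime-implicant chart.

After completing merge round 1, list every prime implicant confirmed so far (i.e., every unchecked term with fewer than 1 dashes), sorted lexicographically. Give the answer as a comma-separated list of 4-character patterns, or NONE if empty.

NONE

size-2^0 implicants → 0001(✓)  0100(✓)  0101(✓)  0111(✓)  1000(✓)  1001(✓)  1010(✓)  1110(✓)  1111(✓)
size-2^1 implicants → -001  -111  0-01  01-1  010-  1-10  10-0  100-  111-
Unchecked terms (primes): -001, -111, 0-01, 01-1, 010-, 1-10, 10-0, 100-, 111-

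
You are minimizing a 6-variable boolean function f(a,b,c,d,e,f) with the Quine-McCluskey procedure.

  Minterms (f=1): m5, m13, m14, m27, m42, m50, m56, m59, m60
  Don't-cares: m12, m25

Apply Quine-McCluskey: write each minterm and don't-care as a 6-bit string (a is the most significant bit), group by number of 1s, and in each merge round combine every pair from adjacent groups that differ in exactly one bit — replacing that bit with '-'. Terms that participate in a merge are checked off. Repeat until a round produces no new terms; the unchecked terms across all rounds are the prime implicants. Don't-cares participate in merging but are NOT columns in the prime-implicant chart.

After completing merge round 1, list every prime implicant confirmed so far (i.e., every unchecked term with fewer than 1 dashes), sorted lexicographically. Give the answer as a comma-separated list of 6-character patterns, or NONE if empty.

Round 0: 000101✓ 001100✓ 001101✓ 001110✓ 011001✓ 011011✓ 101010 110010 111000✓ 111011✓ 111100✓
Round 1: -11011 00-101 0011-0 00110- 0110-1 111-00
PIs = {-11011, 00-101, 0011-0, 00110-, 0110-1, 101010, 110010, 111-00}

101010, 110010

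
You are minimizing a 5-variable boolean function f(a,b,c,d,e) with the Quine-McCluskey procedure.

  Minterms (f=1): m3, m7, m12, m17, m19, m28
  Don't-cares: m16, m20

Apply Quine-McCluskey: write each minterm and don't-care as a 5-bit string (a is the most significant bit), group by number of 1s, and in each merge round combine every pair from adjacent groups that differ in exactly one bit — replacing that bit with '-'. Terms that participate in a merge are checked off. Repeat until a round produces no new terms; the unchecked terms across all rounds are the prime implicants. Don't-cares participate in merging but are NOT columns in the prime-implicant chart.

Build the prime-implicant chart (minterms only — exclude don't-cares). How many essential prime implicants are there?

2

[col 0] 00011*, 00111*, 01100*, 10000*, 10001*, 10011*, 10100*, 11100*
[col 1] -0011, -1100, 00-11, 1-100, 10-00, 100-1, 1000-
Prime implicants: -0011, -1100, 00-11, 1-100, 10-00, 100-1, 1000-
PI chart (minterm → PIs covering it):
  3 | -0011,00-11
  7 | 00-11  (sole → essential)
  12 | -1100  (sole → essential)
  17 | 100-1,1000-
  19 | -0011,100-1
  28 | -1100,1-100
Essential prime implicants: -1100, 00-11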